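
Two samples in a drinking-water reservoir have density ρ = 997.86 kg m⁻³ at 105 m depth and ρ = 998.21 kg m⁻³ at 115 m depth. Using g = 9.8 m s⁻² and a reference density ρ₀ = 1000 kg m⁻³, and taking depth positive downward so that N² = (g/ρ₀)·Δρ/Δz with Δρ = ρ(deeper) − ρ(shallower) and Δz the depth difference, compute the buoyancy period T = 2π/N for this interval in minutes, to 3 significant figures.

5.65 min

Δρ = 998.21 − 997.86 = 0.35 kg m⁻³ over Δz = 115 − 105 = 10 m.
N² = (9.8/1000) × (0.35/10) = 3.4300 × 10⁻⁴ s⁻².
N = √(3.4300 × 10⁻⁴) = 0.018520 rad s⁻¹, so T = 2π/N = 339.26 s = 5.6543 min ≈ 5.65 min.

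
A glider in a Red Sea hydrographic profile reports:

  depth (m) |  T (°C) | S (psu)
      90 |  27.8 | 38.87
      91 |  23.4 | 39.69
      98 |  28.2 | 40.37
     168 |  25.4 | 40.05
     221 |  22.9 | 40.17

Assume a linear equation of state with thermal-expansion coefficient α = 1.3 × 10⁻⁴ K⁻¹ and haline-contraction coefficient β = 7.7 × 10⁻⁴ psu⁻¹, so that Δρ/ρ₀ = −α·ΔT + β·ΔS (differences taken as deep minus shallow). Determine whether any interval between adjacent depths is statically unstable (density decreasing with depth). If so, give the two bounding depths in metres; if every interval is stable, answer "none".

91–98 m

Evaluate Δρ/ρ₀ = −αΔT + βΔS across each adjacent pair:
  90–91 m: −αΔT+βΔS = −(1.3 × 10⁻⁴)(-4.4)+(7.7 × 10⁻⁴)(+0.82) = 1.2 × 10⁻³ → stable
  91–98 m: −αΔT+βΔS = −(1.3 × 10⁻⁴)(+4.8)+(7.7 × 10⁻⁴)(+0.68) = -1.0 × 10⁻⁴ → UNSTABLE
  98–168 m: −αΔT+βΔS = −(1.3 × 10⁻⁴)(-2.8)+(7.7 × 10⁻⁴)(-0.32) = 1.2 × 10⁻⁴ → stable
  168–221 m: −αΔT+βΔS = −(1.3 × 10⁻⁴)(-2.5)+(7.7 × 10⁻⁴)(+0.12) = 4.2 × 10⁻⁴ → stable
The 91–98 m interval has Δρ < 0: lighter water underlies denser water.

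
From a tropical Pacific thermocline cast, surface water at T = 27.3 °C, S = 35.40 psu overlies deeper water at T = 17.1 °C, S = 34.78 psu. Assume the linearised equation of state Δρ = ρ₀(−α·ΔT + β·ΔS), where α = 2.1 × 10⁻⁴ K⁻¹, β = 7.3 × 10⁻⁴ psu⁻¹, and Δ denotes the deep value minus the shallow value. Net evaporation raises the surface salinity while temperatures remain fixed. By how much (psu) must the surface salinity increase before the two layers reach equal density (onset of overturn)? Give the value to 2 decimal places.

2.31 psu

Neutral buoyancy requires −α(T_deep − T_surf) + β(S_deep − S_surf′) = 0.
S_surf′ = S_deep − (α/β)·ΔT = 34.78 − (2.1 × 10⁻⁴/7.3 × 10⁻⁴)·(-10.2) = 37.7142 psu.
Increase required: 37.7142 − 35.40 = 2.3142 psu.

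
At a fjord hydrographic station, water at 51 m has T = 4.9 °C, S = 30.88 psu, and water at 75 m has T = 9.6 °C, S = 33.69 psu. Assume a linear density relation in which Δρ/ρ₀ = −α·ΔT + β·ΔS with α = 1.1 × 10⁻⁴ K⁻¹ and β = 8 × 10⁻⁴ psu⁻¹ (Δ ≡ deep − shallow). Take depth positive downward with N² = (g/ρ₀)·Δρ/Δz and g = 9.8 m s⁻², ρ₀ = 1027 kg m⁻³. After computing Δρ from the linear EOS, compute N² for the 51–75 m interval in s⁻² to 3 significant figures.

ΔT = +4.7 K, ΔS = +2.81 psu (deep − shallow).
Δρ/ρ₀ = −αΔT + βΔS = -5.17 × 10⁻⁴ + 2.248 × 10⁻³ = 1.731 × 10⁻³, so Δρ ≈ 1.778 kg m⁻³.
N² = (g/ρ₀)·Δρ/Δz = g·(Δρ/ρ₀)/Δz = 9.8 × 1.731 × 10⁻³ / 24 = 7.0683 × 10⁻⁴ s⁻² ≈ 7.07 × 10⁻⁴ s⁻².

7.07 × 10⁻⁴ s⁻²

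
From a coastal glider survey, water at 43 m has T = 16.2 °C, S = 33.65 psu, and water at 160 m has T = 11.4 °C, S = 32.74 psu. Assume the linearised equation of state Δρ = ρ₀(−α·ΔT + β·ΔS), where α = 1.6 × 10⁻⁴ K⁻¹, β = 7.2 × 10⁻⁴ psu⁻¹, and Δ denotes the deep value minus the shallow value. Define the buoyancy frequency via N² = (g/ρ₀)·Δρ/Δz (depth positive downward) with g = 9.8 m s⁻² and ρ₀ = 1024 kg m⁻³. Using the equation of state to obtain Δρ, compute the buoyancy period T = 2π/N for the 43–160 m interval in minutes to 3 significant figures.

ΔT = -4.8 K, ΔS = -0.91 psu (deep − shallow).
Δρ/ρ₀ = −αΔT + βΔS = 7.68 × 10⁻⁴ − 6.552 × 10⁻⁴ = 1.128 × 10⁻⁴, so Δρ ≈ 0.1155 kg m⁻³.
N² = (g/ρ₀)·Δρ/Δz = g·(Δρ/ρ₀)/Δz = 9.8 × 1.128 × 10⁻⁴ / 117 = 9.4482 × 10⁻⁶ s⁻².
N = √(9.4482 × 10⁻⁶) = 3.0738 × 10⁻³ rad s⁻¹ → T = 2π/N = 2.0441 × 10³ s = 34.068 min ≈ 34.1 min.

34.1 min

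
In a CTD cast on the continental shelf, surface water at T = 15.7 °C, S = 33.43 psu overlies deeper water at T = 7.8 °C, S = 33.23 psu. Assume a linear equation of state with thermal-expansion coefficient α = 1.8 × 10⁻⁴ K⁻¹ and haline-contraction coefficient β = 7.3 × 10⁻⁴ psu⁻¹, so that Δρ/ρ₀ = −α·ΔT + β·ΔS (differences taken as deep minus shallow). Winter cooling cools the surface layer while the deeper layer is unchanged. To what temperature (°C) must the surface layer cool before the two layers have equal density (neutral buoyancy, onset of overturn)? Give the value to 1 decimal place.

Neutral buoyancy requires Δρ = 0, i.e. −α(T_deep − T_surf′) + β(S_deep − S_surf) = 0.
T_surf′ = T_deep − (β/α)·ΔS = 7.8 − (7.3 × 10⁻⁴/1.8 × 10⁻⁴)·(-0.20) = 8.611 °C.
Cooling required: 15.7 − (8.611) = 7.089 °C.

8.6 °C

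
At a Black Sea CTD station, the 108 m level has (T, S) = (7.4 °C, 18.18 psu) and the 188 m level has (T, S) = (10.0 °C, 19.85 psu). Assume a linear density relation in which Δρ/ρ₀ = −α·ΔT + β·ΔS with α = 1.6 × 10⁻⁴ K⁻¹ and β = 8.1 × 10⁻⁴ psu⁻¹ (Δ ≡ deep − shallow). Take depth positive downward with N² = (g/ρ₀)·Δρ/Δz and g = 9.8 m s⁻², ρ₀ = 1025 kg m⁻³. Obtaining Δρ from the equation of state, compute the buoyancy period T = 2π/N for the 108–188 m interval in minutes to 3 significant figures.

ΔT = +2.6 K, ΔS = +1.67 psu (deep − shallow).
Δρ/ρ₀ = −αΔT + βΔS = -4.16 × 10⁻⁴ + 1.3527 × 10⁻³ = 9.367 × 10⁻⁴, so Δρ ≈ 0.9601 kg m⁻³.
N² = (g/ρ₀)·Δρ/Δz = g·(Δρ/ρ₀)/Δz = 9.8 × 9.367 × 10⁻⁴ / 80 = 1.1475 × 10⁻⁴ s⁻².
N = √(1.1475 × 10⁻⁴) = 0.010712 rad s⁻¹ → T = 2π/N = 586.56 s = 9.7760 min ≈ 9.78 min.

9.78 min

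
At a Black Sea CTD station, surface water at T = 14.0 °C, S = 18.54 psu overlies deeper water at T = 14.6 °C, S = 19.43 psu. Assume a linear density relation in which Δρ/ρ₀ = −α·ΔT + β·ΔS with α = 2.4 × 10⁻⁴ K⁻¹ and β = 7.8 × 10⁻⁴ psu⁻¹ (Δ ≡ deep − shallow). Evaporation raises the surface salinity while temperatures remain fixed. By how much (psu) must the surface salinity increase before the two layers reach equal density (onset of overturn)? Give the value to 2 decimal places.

Neutral buoyancy requires −α(T_deep − T_surf) + β(S_deep − S_surf′) = 0.
S_surf′ = S_deep − (α/β)·ΔT = 19.43 − (2.4 × 10⁻⁴/7.8 × 10⁻⁴)·(+0.6) = 19.2454 psu.
Increase required: 19.2454 − 18.54 = 0.7054 psu.

0.71 psu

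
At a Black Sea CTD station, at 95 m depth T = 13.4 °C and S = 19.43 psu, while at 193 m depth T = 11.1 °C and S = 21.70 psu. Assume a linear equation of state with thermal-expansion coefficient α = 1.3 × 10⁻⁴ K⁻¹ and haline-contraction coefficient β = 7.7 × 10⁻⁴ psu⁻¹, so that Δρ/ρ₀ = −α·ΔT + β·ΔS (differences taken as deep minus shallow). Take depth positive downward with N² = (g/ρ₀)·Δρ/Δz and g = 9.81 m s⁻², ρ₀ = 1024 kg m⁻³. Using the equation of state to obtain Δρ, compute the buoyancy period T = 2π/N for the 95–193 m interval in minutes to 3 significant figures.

ΔT = -2.3 K, ΔS = +2.27 psu (deep − shallow).
Δρ/ρ₀ = −αΔT + βΔS = 2.99 × 10⁻⁴ + 1.7479 × 10⁻³ = 2.0469 × 10⁻³, so Δρ ≈ 2.096 kg m⁻³.
N² = (g/ρ₀)·Δρ/Δz = g·(Δρ/ρ₀)/Δz = 9.81 × 2.0469 × 10⁻³ / 98 = 2.0490 × 10⁻⁴ s⁻².
N = √(2.0490 × 10⁻⁴) = 0.014314 rad s⁻¹ → T = 2π/N = 438.95 s = 7.3158 min ≈ 7.32 min.

7.32 min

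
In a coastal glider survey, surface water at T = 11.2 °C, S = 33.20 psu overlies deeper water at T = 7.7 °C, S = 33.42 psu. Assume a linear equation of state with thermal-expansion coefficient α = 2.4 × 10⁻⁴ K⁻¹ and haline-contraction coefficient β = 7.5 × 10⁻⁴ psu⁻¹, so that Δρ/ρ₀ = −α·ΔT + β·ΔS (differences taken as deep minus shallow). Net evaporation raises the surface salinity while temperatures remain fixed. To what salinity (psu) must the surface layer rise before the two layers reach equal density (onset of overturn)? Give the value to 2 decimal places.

34.54 psu

Neutral buoyancy requires −α(T_deep − T_surf) + β(S_deep − S_surf′) = 0.
S_surf′ = S_deep − (α/β)·ΔT = 33.42 − (2.4 × 10⁻⁴/7.5 × 10⁻⁴)·(-3.5) = 34.5400 psu.
Increase required: 34.5400 − 33.20 = 1.3400 psu.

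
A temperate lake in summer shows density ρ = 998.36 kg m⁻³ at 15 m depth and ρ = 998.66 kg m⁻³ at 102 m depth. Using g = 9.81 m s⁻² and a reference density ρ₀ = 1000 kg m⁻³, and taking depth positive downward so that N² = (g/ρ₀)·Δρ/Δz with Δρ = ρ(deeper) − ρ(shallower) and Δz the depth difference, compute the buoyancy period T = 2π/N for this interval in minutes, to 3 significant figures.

18.0 min

Δρ = 998.66 − 998.36 = 0.30 kg m⁻³ over Δz = 102 − 15 = 87 m.
N² = (9.81/1000) × (0.30/87) = 3.3828 × 10⁻⁵ s⁻².
N = √(3.3828 × 10⁻⁵) = 5.8162 × 10⁻³ rad s⁻¹, so T = 2π/N = 1.0803 × 10³ s = 18.005 min ≈ 18.0 min.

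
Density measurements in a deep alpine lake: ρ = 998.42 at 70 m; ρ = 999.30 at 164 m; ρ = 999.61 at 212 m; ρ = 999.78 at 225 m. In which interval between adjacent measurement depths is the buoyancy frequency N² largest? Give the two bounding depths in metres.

Compute the density gradient over each adjacent pair:
  70–164 m: Δρ/Δz = 0.88/94 = 9.4 × 10⁻³ kg m⁻⁴
  164–212 m: Δρ/Δz = 0.31/48 = 6.5 × 10⁻³ kg m⁻⁴
  212–225 m: Δρ/Δz = 0.17/13 = 0.013 kg m⁻⁴
The largest gradient is in the 212–225 m interval — the pycnocline.

212–225 m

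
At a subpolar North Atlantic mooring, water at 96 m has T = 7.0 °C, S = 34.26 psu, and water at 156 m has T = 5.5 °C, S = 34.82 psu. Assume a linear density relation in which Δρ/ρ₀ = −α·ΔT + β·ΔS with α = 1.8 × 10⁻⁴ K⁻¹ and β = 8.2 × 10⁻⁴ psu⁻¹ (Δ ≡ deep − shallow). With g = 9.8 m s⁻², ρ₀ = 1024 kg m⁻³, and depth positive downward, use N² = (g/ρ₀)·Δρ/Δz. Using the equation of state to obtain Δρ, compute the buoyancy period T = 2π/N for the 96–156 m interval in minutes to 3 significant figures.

9.60 min

ΔT = -1.5 K, ΔS = +0.56 psu (deep − shallow).
Δρ/ρ₀ = −αΔT + βΔS = 2.70 × 10⁻⁴ + 4.592 × 10⁻⁴ = 7.292 × 10⁻⁴, so Δρ ≈ 0.7467 kg m⁻³.
N² = (g/ρ₀)·Δρ/Δz = g·(Δρ/ρ₀)/Δz = 9.8 × 7.292 × 10⁻⁴ / 60 = 1.1910 × 10⁻⁴ s⁻².
N = √(1.1910 × 10⁻⁴) = 0.010913 rad s⁻¹ → T = 2π/N = 575.75 s = 9.5958 min ≈ 9.60 min.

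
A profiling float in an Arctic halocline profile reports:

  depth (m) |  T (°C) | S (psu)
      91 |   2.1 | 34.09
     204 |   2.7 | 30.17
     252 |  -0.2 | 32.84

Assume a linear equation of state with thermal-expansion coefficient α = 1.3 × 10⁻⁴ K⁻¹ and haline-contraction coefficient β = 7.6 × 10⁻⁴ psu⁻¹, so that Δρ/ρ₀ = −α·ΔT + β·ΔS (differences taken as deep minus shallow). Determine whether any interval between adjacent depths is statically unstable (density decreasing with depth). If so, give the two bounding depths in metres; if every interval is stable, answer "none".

Evaluate Δρ/ρ₀ = −αΔT + βΔS across each adjacent pair:
  91–204 m: −αΔT+βΔS = −(1.3 × 10⁻⁴)(+0.6)+(7.6 × 10⁻⁴)(-3.92) = -3.1 × 10⁻³ → UNSTABLE
  204–252 m: −αΔT+βΔS = −(1.3 × 10⁻⁴)(-2.9)+(7.6 × 10⁻⁴)(+2.67) = 2.4 × 10⁻³ → stable
The 91–204 m interval has Δρ < 0: lighter water underlies denser water.

91–204 m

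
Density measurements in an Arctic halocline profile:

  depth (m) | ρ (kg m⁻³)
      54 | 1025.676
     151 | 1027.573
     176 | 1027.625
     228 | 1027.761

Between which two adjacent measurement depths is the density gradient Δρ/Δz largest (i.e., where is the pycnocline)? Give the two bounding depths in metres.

Compute the density gradient over each adjacent pair:
  54–151 m: Δρ/Δz = 1.897/97 = 0.020 kg m⁻⁴
  151–176 m: Δρ/Δz = 0.052/25 = 2.1 × 10⁻³ kg m⁻⁴
  176–228 m: Δρ/Δz = 0.136/52 = 2.6 × 10⁻³ kg m⁻⁴
The largest gradient is in the 54–151 m interval — the pycnocline.

54–151 m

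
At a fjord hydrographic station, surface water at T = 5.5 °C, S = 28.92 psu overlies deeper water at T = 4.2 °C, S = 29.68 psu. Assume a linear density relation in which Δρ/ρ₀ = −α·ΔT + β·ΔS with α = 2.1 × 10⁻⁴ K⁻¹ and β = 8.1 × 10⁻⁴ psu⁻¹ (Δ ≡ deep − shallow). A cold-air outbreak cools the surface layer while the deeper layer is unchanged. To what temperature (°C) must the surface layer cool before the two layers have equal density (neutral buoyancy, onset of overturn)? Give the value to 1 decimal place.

Neutral buoyancy requires Δρ = 0, i.e. −α(T_deep − T_surf′) + β(S_deep − S_surf) = 0.
T_surf′ = T_deep − (β/α)·ΔS = 4.2 − (8.1 × 10⁻⁴/2.1 × 10⁻⁴)·(+0.76) = 1.269 °C.
Cooling required: 5.5 − (1.269) = 4.231 °C.

1.3 °C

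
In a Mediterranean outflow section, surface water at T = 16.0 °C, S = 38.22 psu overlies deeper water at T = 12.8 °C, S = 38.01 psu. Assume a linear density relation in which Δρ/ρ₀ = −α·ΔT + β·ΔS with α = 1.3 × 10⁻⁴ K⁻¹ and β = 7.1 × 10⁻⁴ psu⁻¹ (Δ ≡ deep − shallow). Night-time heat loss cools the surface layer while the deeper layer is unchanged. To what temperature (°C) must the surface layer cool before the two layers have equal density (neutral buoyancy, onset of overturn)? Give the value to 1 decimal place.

Neutral buoyancy requires Δρ = 0, i.e. −α(T_deep − T_surf′) + β(S_deep − S_surf) = 0.
T_surf′ = T_deep − (β/α)·ΔS = 12.8 − (7.1 × 10⁻⁴/1.3 × 10⁻⁴)·(-0.21) = 13.947 °C.
Cooling required: 16.0 − (13.947) = 2.053 °C.

13.9 °C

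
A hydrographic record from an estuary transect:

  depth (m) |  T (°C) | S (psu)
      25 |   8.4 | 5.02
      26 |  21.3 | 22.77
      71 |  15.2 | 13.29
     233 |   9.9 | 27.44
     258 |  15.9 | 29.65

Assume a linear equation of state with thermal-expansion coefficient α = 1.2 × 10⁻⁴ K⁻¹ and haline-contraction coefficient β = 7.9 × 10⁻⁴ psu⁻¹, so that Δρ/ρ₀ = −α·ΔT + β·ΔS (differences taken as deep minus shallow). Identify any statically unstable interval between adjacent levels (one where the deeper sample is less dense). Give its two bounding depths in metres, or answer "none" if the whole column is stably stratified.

Evaluate Δρ/ρ₀ = −αΔT + βΔS across each adjacent pair:
  25–26 m: −αΔT+βΔS = −(1.2 × 10⁻⁴)(+12.9)+(7.9 × 10⁻⁴)(+17.75) = 0.012 → stable
  26–71 m: −αΔT+βΔS = −(1.2 × 10⁻⁴)(-6.1)+(7.9 × 10⁻⁴)(-9.48) = -6.8 × 10⁻³ → UNSTABLE
  71–233 m: −αΔT+βΔS = −(1.2 × 10⁻⁴)(-5.3)+(7.9 × 10⁻⁴)(+14.15) = 0.012 → stable
  233–258 m: −αΔT+βΔS = −(1.2 × 10⁻⁴)(+6.0)+(7.9 × 10⁻⁴)(+2.21) = 1.0 × 10⁻³ → stable
The 26–71 m interval has Δρ < 0: lighter water underlies denser water.

26–71 m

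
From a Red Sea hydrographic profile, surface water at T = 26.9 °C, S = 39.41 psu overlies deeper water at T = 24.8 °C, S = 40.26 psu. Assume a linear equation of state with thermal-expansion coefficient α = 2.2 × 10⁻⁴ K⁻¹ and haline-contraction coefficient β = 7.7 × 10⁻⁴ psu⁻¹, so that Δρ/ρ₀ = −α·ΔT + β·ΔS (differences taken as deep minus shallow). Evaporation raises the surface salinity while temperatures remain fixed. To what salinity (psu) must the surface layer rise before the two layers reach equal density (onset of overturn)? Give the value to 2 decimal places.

40.86 psu

Neutral buoyancy requires −α(T_deep − T_surf) + β(S_deep − S_surf′) = 0.
S_surf′ = S_deep − (α/β)·ΔT = 40.26 − (2.2 × 10⁻⁴/7.7 × 10⁻⁴)·(-2.1) = 40.8600 psu.
Increase required: 40.8600 − 39.41 = 1.4500 psu.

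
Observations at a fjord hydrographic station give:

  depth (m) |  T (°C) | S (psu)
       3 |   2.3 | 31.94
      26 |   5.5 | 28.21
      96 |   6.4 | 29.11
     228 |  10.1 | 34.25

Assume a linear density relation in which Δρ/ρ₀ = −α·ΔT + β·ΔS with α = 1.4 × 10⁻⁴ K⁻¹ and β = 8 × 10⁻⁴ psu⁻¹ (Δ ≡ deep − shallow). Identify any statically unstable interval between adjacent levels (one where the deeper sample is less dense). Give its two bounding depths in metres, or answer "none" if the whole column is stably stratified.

3–26 m

Evaluate Δρ/ρ₀ = −αΔT + βΔS across each adjacent pair:
  3–26 m: −αΔT+βΔS = −(1.4 × 10⁻⁴)(+3.2)+(8 × 10⁻⁴)(-3.73) = -3.4 × 10⁻³ → UNSTABLE
  26–96 m: −αΔT+βΔS = −(1.4 × 10⁻⁴)(+0.9)+(8 × 10⁻⁴)(+0.90) = 5.9 × 10⁻⁴ → stable
  96–228 m: −αΔT+βΔS = −(1.4 × 10⁻⁴)(+3.7)+(8 × 10⁻⁴)(+5.14) = 3.6 × 10⁻³ → stable
The 3–26 m interval has Δρ < 0: lighter water underlies denser water.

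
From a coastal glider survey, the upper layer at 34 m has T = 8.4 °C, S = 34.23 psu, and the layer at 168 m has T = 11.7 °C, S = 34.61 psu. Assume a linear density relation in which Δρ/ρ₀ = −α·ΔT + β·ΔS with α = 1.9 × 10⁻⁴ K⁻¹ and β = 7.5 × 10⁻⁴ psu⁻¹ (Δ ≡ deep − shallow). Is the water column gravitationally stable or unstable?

unstable

ΔT = 11.7 − 8.4 = +3.3 K and ΔS = 34.61 − 34.23 = +0.38 psu (deep − shallow).
−αΔT = -6.27 × 10⁻⁴; βΔS = 2.85 × 10⁻⁴; sum Δρ/ρ₀ = -3.42 × 10⁻⁴.
Δρ/ρ₀ < 0, so Δρ < 0: deeper water is lighter → statically unstable; the column would overturn.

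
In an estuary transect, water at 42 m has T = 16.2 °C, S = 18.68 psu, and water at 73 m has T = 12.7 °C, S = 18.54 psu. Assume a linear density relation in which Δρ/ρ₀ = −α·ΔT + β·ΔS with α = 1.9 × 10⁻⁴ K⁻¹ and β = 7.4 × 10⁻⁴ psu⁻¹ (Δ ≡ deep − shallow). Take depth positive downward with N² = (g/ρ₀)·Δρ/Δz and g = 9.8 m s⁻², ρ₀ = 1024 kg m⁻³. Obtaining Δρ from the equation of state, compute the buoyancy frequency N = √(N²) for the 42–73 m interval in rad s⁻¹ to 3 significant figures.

0.0133 rad s⁻¹

ΔT = -3.5 K, ΔS = -0.14 psu (deep − shallow).
Δρ/ρ₀ = −αΔT + βΔS = 6.65 × 10⁻⁴ − 1.036 × 10⁻⁴ = 5.614 × 10⁻⁴, so Δρ ≈ 0.5749 kg m⁻³.
N² = (g/ρ₀)·Δρ/Δz = g·(Δρ/ρ₀)/Δz = 9.8 × 5.614 × 10⁻⁴ / 31 = 1.7747 × 10⁻⁴ s⁻².
N = √(1.7747 × 10⁻⁴) = 0.013322 rad s⁻¹ ≈ 0.0133 rad s⁻¹.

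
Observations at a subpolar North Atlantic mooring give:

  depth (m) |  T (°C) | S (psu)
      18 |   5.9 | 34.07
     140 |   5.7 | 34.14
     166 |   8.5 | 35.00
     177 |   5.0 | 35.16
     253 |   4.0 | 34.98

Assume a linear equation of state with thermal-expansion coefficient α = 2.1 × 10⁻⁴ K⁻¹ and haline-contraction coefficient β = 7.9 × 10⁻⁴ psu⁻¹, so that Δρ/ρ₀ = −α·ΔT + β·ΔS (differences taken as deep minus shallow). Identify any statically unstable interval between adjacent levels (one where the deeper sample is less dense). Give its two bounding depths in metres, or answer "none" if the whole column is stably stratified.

none

Evaluate Δρ/ρ₀ = −αΔT + βΔS across each adjacent pair:
  18–140 m: −αΔT+βΔS = −(2.1 × 10⁻⁴)(-0.2)+(7.9 × 10⁻⁴)(+0.07) = 9.7 × 10⁻⁵ → stable
  140–166 m: −αΔT+βΔS = −(2.1 × 10⁻⁴)(+2.8)+(7.9 × 10⁻⁴)(+0.86) = 9.1 × 10⁻⁵ → stable
  166–177 m: −αΔT+βΔS = −(2.1 × 10⁻⁴)(-3.5)+(7.9 × 10⁻⁴)(+0.16) = 8.6 × 10⁻⁴ → stable
  177–253 m: −αΔT+βΔS = −(2.1 × 10⁻⁴)(-1.0)+(7.9 × 10⁻⁴)(-0.18) = 6.8 × 10⁻⁵ → stable
Every interval has Δρ > 0: the column is stably stratified throughout.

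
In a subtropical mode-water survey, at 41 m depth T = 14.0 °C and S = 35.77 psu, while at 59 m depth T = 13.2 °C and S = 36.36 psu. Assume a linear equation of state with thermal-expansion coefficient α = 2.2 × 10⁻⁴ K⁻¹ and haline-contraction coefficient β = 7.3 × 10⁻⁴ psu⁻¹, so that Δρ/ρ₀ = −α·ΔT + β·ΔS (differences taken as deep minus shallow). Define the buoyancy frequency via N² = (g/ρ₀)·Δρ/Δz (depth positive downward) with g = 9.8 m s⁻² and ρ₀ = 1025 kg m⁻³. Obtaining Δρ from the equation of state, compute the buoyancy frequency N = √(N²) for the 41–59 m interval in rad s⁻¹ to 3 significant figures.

0.0182 rad s⁻¹

ΔT = -0.8 K, ΔS = +0.59 psu (deep − shallow).
Δρ/ρ₀ = −αΔT + βΔS = 1.76 × 10⁻⁴ + 4.307 × 10⁻⁴ = 6.067 × 10⁻⁴, so Δρ ≈ 0.6219 kg m⁻³.
N² = (g/ρ₀)·Δρ/Δz = g·(Δρ/ρ₀)/Δz = 9.8 × 6.067 × 10⁻⁴ / 18 = 3.3031 × 10⁻⁴ s⁻².
N = √(3.3031 × 10⁻⁴) = 0.018174 rad s⁻¹ ≈ 0.0182 rad s⁻¹.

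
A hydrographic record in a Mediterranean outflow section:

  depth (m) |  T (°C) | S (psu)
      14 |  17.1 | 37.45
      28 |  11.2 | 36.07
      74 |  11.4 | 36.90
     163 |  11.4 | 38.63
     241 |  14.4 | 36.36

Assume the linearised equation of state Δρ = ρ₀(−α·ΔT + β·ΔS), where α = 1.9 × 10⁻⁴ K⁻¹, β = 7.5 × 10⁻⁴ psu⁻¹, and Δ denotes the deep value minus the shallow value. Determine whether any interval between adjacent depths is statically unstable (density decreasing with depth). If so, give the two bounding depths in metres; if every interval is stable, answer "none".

Evaluate Δρ/ρ₀ = −αΔT + βΔS across each adjacent pair:
  14–28 m: −αΔT+βΔS = −(1.9 × 10⁻⁴)(-5.9)+(7.5 × 10⁻⁴)(-1.38) = 8.6 × 10⁻⁵ → stable
  28–74 m: −αΔT+βΔS = −(1.9 × 10⁻⁴)(+0.2)+(7.5 × 10⁻⁴)(+0.83) = 5.8 × 10⁻⁴ → stable
  74–163 m: −αΔT+βΔS = −(1.9 × 10⁻⁴)(+0.0)+(7.5 × 10⁻⁴)(+1.73) = 1.3 × 10⁻³ → stable
  163–241 m: −αΔT+βΔS = −(1.9 × 10⁻⁴)(+3.0)+(7.5 × 10⁻⁴)(-2.27) = -2.3 × 10⁻³ → UNSTABLE
The 163–241 m interval has Δρ < 0: lighter water underlies denser water.

163–241 m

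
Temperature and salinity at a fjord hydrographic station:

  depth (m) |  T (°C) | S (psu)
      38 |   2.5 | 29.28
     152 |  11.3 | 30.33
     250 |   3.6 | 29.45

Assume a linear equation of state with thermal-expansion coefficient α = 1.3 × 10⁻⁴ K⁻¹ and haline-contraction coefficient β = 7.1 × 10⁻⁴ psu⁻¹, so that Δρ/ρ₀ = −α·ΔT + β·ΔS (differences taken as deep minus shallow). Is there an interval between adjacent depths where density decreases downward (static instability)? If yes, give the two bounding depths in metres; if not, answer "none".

Evaluate Δρ/ρ₀ = −αΔT + βΔS across each adjacent pair:
  38–152 m: −αΔT+βΔS = −(1.3 × 10⁻⁴)(+8.8)+(7.1 × 10⁻⁴)(+1.05) = -4.0 × 10⁻⁴ → UNSTABLE
  152–250 m: −αΔT+βΔS = −(1.3 × 10⁻⁴)(-7.7)+(7.1 × 10⁻⁴)(-0.88) = 3.8 × 10⁻⁴ → stable
The 38–152 m interval has Δρ < 0: lighter water underlies denser water.

38–152 m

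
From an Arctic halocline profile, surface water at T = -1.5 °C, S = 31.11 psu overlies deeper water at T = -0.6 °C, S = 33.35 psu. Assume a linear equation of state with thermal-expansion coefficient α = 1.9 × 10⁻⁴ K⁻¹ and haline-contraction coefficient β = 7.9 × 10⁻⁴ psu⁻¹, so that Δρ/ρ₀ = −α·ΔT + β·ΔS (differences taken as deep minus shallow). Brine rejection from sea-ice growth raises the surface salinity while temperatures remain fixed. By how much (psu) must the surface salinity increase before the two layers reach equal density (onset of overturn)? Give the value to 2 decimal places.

Neutral buoyancy requires −α(T_deep − T_surf) + β(S_deep − S_surf′) = 0.
S_surf′ = S_deep − (α/β)·ΔT = 33.35 − (1.9 × 10⁻⁴/7.9 × 10⁻⁴)·(+0.9) = 33.1335 psu.
Increase required: 33.1335 − 31.11 = 2.0235 psu.

2.02 psu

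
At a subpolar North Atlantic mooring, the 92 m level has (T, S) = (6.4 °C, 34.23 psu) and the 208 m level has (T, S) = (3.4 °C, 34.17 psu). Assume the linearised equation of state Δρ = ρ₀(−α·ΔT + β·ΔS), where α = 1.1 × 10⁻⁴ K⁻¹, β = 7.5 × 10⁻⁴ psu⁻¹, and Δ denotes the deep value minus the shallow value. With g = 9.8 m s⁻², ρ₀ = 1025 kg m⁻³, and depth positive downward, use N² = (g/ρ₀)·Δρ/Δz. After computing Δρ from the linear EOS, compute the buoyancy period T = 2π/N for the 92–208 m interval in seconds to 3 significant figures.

ΔT = -3.0 K, ΔS = -0.06 psu (deep − shallow).
Δρ/ρ₀ = −αΔT + βΔS = 3.30 × 10⁻⁴ − 4.50 × 10⁻⁵ = 2.85 × 10⁻⁴, so Δρ ≈ 0.2921 kg m⁻³.
N² = (g/ρ₀)·Δρ/Δz = g·(Δρ/ρ₀)/Δz = 9.8 × 2.85 × 10⁻⁴ / 116 = 2.4078 × 10⁻⁵ s⁻².
N = √(2.4078 × 10⁻⁵) = 4.9069 × 10⁻³ rad s⁻¹ → T = 2π/N = 1.2805 × 10³ s ≈ 1.28 × 10³ s.

1.28 × 10³ s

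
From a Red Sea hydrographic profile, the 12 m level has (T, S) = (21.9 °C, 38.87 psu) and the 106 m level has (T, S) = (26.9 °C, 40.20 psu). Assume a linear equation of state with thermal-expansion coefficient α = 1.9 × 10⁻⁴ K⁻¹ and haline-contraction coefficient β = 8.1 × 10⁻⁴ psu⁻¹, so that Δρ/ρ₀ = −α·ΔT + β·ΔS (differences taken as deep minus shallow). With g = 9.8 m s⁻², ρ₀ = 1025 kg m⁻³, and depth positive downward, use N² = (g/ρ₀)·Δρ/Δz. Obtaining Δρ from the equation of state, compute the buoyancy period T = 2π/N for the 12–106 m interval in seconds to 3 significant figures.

1.72 × 10³ s

ΔT = +5.0 K, ΔS = +1.33 psu (deep − shallow).
Δρ/ρ₀ = −αΔT + βΔS = -9.50 × 10⁻⁴ + 1.0773 × 10⁻³ = 1.273 × 10⁻⁴, so Δρ ≈ 0.1305 kg m⁻³.
N² = (g/ρ₀)·Δρ/Δz = g·(Δρ/ρ₀)/Δz = 9.8 × 1.273 × 10⁻⁴ / 94 = 1.3272 × 10⁻⁵ s⁻².
N = √(1.3272 × 10⁻⁵) = 3.6431 × 10⁻³ rad s⁻¹ → T = 2π/N = 1.7247 × 10³ s ≈ 1.72 × 10³ s.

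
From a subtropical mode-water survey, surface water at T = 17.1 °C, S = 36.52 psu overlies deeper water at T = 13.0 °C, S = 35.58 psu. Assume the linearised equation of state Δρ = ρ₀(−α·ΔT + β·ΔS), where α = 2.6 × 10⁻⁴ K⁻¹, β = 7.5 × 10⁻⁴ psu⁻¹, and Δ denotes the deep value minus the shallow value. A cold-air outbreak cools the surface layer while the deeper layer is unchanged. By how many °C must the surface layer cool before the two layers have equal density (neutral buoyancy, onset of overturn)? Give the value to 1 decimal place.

1.4 °C

Neutral buoyancy requires Δρ = 0, i.e. −α(T_deep − T_surf′) + β(S_deep − S_surf) = 0.
T_surf′ = T_deep − (β/α)·ΔS = 13.0 − (7.5 × 10⁻⁴/2.6 × 10⁻⁴)·(-0.94) = 15.712 °C.
Cooling required: 17.1 − (15.712) = 1.388 °C.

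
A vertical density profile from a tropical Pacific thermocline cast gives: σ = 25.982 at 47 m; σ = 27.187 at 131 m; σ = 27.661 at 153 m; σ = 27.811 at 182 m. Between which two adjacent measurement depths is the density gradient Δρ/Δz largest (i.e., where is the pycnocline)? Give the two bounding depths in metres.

131–153 m

Compute the density gradient over each adjacent pair:
  47–131 m: Δρ/Δz = 1.205/84 = 0.014 kg m⁻⁴
  131–153 m: Δρ/Δz = 0.474/22 = 0.022 kg m⁻⁴
  153–182 m: Δρ/Δz = 0.150/29 = 5.2 × 10⁻³ kg m⁻⁴
The largest gradient is in the 131–153 m interval — the pycnocline.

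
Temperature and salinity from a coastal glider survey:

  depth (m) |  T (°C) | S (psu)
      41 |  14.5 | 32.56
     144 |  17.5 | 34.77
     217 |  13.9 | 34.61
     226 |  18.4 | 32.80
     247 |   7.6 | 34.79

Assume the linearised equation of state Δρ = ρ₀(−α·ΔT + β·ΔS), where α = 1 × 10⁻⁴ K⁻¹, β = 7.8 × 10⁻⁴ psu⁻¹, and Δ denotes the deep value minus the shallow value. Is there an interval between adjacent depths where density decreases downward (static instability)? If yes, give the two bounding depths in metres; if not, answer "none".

Evaluate Δρ/ρ₀ = −αΔT + βΔS across each adjacent pair:
  41–144 m: −αΔT+βΔS = −(1 × 10⁻⁴)(+3.0)+(7.8 × 10⁻⁴)(+2.21) = 1.4 × 10⁻³ → stable
  144–217 m: −αΔT+βΔS = −(1 × 10⁻⁴)(-3.6)+(7.8 × 10⁻⁴)(-0.16) = 2.4 × 10⁻⁴ → stable
  217–226 m: −αΔT+βΔS = −(1 × 10⁻⁴)(+4.5)+(7.8 × 10⁻⁴)(-1.81) = -1.9 × 10⁻³ → UNSTABLE
  226–247 m: −αΔT+βΔS = −(1 × 10⁻⁴)(-10.8)+(7.8 × 10⁻⁴)(+1.99) = 2.6 × 10⁻³ → stable
The 217–226 m interval has Δρ < 0: lighter water underlies denser water.

217–226 m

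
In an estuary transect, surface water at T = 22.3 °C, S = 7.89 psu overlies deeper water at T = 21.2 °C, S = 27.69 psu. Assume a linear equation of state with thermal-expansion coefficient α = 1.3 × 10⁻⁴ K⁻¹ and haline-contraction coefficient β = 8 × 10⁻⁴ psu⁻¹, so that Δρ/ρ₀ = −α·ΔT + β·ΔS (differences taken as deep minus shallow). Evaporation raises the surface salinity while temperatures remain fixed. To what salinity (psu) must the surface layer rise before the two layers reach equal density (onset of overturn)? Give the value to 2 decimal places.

27.87 psu

Neutral buoyancy requires −α(T_deep − T_surf) + β(S_deep − S_surf′) = 0.
S_surf′ = S_deep − (α/β)·ΔT = 27.69 − (1.3 × 10⁻⁴/8 × 10⁻⁴)·(-1.1) = 27.8688 psu.
Increase required: 27.8688 − 7.89 = 19.9788 psu.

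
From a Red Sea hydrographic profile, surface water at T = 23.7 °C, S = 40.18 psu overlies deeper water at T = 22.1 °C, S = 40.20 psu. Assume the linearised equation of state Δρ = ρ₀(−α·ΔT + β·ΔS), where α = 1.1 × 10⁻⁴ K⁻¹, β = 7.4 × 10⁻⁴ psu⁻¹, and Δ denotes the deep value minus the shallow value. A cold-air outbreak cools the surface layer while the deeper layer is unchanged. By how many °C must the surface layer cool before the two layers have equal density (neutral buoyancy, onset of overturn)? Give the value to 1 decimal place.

Neutral buoyancy requires Δρ = 0, i.e. −α(T_deep − T_surf′) + β(S_deep − S_surf) = 0.
T_surf′ = T_deep − (β/α)·ΔS = 22.1 − (7.4 × 10⁻⁴/1.1 × 10⁻⁴)·(+0.02) = 21.965 °C.
Cooling required: 23.7 − (21.965) = 1.735 °C.

1.7 °C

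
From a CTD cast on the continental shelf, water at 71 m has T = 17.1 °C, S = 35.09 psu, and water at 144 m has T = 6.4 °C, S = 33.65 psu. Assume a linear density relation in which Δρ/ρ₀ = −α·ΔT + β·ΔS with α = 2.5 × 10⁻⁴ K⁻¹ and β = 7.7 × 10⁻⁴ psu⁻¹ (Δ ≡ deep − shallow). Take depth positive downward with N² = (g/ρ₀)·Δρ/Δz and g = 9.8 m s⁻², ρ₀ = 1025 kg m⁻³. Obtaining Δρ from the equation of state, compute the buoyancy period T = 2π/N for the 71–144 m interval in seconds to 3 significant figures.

ΔT = -10.7 K, ΔS = -1.44 psu (deep − shallow).
Δρ/ρ₀ = −αΔT + βΔS = 2.675 × 10⁻³ − 1.1088 × 10⁻³ = 1.5662 × 10⁻³, so Δρ ≈ 1.605 kg m⁻³.
N² = (g/ρ₀)·Δρ/Δz = g·(Δρ/ρ₀)/Δz = 9.8 × 1.5662 × 10⁻³ / 73 = 2.1026 × 10⁻⁴ s⁻².
N = √(2.1026 × 10⁻⁴) = 0.014500 rad s⁻¹ → T = 2π/N = 433.32 s ≈ 433 s.

433 s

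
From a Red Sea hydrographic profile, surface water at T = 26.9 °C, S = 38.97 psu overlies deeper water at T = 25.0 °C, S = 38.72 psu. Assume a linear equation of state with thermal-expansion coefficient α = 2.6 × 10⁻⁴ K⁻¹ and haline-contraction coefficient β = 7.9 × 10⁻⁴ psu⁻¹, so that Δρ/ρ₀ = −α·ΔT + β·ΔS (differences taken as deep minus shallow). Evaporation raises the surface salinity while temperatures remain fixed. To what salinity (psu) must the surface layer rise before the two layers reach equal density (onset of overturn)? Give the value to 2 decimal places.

39.35 psu

Neutral buoyancy requires −α(T_deep − T_surf) + β(S_deep − S_surf′) = 0.
S_surf′ = S_deep − (α/β)·ΔT = 38.72 − (2.6 × 10⁻⁴/7.9 × 10⁻⁴)·(-1.9) = 39.3453 psu.
Increase required: 39.3453 − 38.97 = 0.3753 psu.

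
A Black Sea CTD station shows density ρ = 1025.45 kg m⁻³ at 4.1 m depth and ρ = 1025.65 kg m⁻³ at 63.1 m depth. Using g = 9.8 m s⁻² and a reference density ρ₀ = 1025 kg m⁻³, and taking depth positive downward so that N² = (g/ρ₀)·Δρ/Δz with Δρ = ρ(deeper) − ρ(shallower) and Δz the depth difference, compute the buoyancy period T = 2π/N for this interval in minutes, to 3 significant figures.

18.4 min

Δρ = 1025.65 − 1025.45 = 0.20 kg m⁻³ over Δz = 63.1 − 4.1 = 59 m.
N² = (9.8/1025) × (0.20/59) = 3.2410 × 10⁻⁵ s⁻².
N = √(3.2410 × 10⁻⁵) = 5.6930 × 10⁻³ rad s⁻¹, so T = 2π/N = 1.1037 × 10³ s = 18.395 min ≈ 18.4 min.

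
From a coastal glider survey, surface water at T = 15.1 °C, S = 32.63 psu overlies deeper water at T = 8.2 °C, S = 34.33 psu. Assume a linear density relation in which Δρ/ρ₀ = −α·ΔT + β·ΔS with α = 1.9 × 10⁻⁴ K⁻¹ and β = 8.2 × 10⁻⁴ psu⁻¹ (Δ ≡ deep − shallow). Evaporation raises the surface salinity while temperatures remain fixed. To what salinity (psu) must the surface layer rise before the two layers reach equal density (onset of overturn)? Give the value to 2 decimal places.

35.93 psu

Neutral buoyancy requires −α(T_deep − T_surf) + β(S_deep − S_surf′) = 0.
S_surf′ = S_deep − (α/β)·ΔT = 34.33 − (1.9 × 10⁻⁴/8.2 × 10⁻⁴)·(-6.9) = 35.9288 psu.
Increase required: 35.9288 − 32.63 = 3.2988 psu.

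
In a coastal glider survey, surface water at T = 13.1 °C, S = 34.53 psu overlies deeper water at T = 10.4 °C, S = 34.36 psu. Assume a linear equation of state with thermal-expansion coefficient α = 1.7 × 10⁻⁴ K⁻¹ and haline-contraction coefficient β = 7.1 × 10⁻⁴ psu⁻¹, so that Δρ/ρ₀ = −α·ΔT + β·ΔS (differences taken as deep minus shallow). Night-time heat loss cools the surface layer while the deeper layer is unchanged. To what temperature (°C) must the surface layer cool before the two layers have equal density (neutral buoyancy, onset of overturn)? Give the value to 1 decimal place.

Neutral buoyancy requires Δρ = 0, i.e. −α(T_deep − T_surf′) + β(S_deep − S_surf) = 0.
T_surf′ = T_deep − (β/α)·ΔS = 10.4 − (7.1 × 10⁻⁴/1.7 × 10⁻⁴)·(-0.17) = 11.110 °C.
Cooling required: 13.1 − (11.110) = 1.990 °C.

11.1 °C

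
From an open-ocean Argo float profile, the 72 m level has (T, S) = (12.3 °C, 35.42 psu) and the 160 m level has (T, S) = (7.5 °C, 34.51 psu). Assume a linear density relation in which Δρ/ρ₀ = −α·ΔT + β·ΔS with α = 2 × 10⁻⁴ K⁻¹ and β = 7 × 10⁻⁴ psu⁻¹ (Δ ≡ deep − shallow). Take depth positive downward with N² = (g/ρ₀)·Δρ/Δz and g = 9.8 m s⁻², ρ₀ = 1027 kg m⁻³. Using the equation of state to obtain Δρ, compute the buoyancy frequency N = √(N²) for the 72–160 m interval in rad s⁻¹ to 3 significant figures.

ΔT = -4.8 K, ΔS = -0.91 psu (deep − shallow).
Δρ/ρ₀ = −αΔT + βΔS = 9.60 × 10⁻⁴ − 6.37 × 10⁻⁴ = 3.23 × 10⁻⁴, so Δρ ≈ 0.3317 kg m⁻³.
N² = (g/ρ₀)·Δρ/Δz = g·(Δρ/ρ₀)/Δz = 9.8 × 3.23 × 10⁻⁴ / 88 = 3.5970 × 10⁻⁵ s⁻².
N = √(3.5970 × 10⁻⁵) = 5.9975 × 10⁻³ rad s⁻¹ ≈ 6.00 × 10⁻³ rad s⁻¹.

6.00 × 10⁻³ rad s⁻¹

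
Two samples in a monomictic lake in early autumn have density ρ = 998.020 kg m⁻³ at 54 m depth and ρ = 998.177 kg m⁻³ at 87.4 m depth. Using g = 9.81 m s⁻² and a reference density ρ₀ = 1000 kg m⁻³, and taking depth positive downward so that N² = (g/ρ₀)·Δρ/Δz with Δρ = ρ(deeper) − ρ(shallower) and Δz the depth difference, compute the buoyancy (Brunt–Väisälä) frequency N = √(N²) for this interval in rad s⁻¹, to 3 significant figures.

6.79 × 10⁻³ rad s⁻¹

Δρ = 998.177 − 998.020 = 0.157 kg m⁻³ over Δz = 87.4 − 54 = 33.4 m.
N² = (9.81/1000) × (0.157/33.4) = 4.6113 × 10⁻⁵ s⁻².
N = √(4.6113 × 10⁻⁵) = 6.7907 × 10⁻³ rad s⁻¹ ≈ 6.79 × 10⁻³ rad s⁻¹.
N² > 0, so the interval is statically stable.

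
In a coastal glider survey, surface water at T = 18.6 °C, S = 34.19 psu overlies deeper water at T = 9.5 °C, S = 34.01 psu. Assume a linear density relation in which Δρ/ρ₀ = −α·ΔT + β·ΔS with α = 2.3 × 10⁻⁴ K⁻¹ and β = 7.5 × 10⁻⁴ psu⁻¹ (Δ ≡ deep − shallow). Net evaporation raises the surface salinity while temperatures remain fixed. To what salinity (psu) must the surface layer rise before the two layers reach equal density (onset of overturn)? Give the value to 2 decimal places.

Neutral buoyancy requires −α(T_deep − T_surf) + β(S_deep − S_surf′) = 0.
S_surf′ = S_deep − (α/β)·ΔT = 34.01 − (2.3 × 10⁻⁴/7.5 × 10⁻⁴)·(-9.1) = 36.8007 psu.
Increase required: 36.8007 − 34.19 = 2.6107 psu.

36.80 psu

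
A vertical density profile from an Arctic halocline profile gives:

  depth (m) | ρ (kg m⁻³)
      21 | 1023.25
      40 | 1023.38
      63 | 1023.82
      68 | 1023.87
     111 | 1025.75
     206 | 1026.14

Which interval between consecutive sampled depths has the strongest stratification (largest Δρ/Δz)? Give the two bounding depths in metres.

68–111 m

Compute the density gradient over each adjacent pair:
  21–40 m: Δρ/Δz = 0.13/19 = 6.8 × 10⁻³ kg m⁻⁴
  40–63 m: Δρ/Δz = 0.44/23 = 0.019 kg m⁻⁴
  63–68 m: Δρ/Δz = 0.05/5 = 0.010 kg m⁻⁴
  68–111 m: Δρ/Δz = 1.88/43 = 0.044 kg m⁻⁴
  111–206 m: Δρ/Δz = 0.39/95 = 4.1 × 10⁻³ kg m⁻⁴
The largest gradient is in the 68–111 m interval — the pycnocline.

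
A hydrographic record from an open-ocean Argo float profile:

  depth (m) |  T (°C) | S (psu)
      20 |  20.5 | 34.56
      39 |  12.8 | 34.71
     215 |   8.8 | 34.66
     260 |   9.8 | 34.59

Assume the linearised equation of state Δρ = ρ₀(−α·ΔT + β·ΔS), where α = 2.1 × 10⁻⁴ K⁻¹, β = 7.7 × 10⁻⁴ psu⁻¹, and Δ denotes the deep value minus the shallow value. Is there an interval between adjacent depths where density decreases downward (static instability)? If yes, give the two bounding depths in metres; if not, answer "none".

Evaluate Δρ/ρ₀ = −αΔT + βΔS across each adjacent pair:
  20–39 m: −αΔT+βΔS = −(2.1 × 10⁻⁴)(-7.7)+(7.7 × 10⁻⁴)(+0.15) = 1.7 × 10⁻³ → stable
  39–215 m: −αΔT+βΔS = −(2.1 × 10⁻⁴)(-4.0)+(7.7 × 10⁻⁴)(-0.05) = 8.0 × 10⁻⁴ → stable
  215–260 m: −αΔT+βΔS = −(2.1 × 10⁻⁴)(+1.0)+(7.7 × 10⁻⁴)(-0.07) = -2.6 × 10⁻⁴ → UNSTABLE
The 215–260 m interval has Δρ < 0: lighter water underlies denser water.

215–260 m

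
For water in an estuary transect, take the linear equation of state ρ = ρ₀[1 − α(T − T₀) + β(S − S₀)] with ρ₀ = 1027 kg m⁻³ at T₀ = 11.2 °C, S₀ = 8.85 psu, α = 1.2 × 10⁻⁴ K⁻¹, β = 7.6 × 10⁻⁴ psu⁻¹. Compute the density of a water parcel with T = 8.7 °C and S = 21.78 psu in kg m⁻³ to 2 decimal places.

T − T₀ = -2.5 K, S − S₀ = +12.93 psu.
Bracket = 1 − α·(-2.5) + β·(+12.93) = 1 + (0.0101268) = 1.0101268.
ρ = 1027 × 1.0101268 = 1037.40 kg m⁻³.

1037.40 kg m⁻³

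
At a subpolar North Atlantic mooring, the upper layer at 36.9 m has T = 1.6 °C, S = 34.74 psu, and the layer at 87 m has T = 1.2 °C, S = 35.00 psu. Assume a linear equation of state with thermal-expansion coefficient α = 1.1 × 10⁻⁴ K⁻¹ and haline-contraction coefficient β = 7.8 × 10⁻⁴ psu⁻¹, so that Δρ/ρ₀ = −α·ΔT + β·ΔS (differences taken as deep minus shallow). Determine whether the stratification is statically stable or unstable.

ΔT = 1.2 − 1.6 = -0.4 K and ΔS = 35.00 − 34.74 = +0.26 psu (deep − shallow).
−αΔT = 4.40 × 10⁻⁵; βΔS = 2.028 × 10⁻⁴; sum Δρ/ρ₀ = 2.468 × 10⁻⁴.
Δρ/ρ₀ > 0, so Δρ > 0: deeper water is denser → statically stable.

stable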